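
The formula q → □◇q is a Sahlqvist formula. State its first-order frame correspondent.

symmetry

Suppose q→□◇q is valid. Take Rxy and set V(q)={x}. Then q at x, so □◇q at x, so ◇q at y, so some z with Ryz has q; z=x, i.e. Ryx.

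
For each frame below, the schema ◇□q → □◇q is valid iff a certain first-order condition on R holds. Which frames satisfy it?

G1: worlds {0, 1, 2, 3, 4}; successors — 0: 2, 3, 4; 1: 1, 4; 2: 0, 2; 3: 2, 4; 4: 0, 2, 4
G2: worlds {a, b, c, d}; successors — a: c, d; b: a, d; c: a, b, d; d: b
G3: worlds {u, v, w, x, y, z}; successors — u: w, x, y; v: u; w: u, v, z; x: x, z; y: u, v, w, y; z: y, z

G1

The schema corresponds to convergence: ∀x ∀y ∀z (Rxy ∧ Rxz → ∃w (Ryw ∧ Rzw)).
G1: condition met.
G2: fails — Rba and Rbd but a and d have no common successor.
G3: fails — Rux and Ruy but x and y have no common successor.
Valid on: G1.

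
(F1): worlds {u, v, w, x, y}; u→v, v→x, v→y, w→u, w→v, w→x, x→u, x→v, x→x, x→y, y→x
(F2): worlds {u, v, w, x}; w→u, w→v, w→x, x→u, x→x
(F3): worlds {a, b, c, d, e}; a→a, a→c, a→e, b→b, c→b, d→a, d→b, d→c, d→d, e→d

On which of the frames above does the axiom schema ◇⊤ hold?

(F1), (F3)

This is the axiom for seriality; its first-order frame correspondent is ∀x ∃y Rxy.
(F1): ✓.
(F2): fails — world u has no successor.
(F3): ✓.
Valid on: (F1), (F3).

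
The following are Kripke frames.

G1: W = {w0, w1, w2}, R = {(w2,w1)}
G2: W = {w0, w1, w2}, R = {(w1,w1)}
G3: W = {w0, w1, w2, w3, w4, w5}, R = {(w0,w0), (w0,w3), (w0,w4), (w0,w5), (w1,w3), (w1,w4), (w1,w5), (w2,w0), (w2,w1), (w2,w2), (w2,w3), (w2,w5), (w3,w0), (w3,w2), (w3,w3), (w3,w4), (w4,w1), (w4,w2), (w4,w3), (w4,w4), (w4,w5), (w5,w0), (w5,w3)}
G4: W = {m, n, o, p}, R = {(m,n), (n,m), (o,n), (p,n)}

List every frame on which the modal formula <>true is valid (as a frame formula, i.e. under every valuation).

Frame correspondent (Sahlqvist): forall x exists y Rxy — i.e. seriality.
G1: fails — world w0 has no successor.
G2: fails — world w0 has no successor.
G3: ✓.
G4: ✓.

G3, G4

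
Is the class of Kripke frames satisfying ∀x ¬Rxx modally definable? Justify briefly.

No

If a class were modally definable it would be closed under surjective bounded morphisms (Goldblatt–Thomason).
The 5-cycle (worlds w0,w1,w2,w3,w4 with w0→w1→w2→w3→w4→w0) is irreflexive, and the map sending every world to a single reflexive point • is a surjective bounded morphism (forth: every edge maps to (•,•); back: every world has a successor). So any modal formula valid on the 5-cycle is also valid on the reflexive point, which is not irreflexive.
So the class is not modally definable.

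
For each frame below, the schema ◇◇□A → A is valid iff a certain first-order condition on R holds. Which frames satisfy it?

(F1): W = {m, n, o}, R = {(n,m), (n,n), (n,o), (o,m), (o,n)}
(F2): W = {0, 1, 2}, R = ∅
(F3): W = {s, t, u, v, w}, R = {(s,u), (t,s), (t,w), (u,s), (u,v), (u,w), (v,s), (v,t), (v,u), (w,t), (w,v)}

(F2)

This is the axiom for a generalized confluence (Geach) condition; its first-order frame correspondent is ∀x ∀y (xR²y → ∃w (yRw ∧ x = w)).
(F1): fails — nR²m but no w with mRw and n=w.
(F2): ✓.
(F3): fails — sR²s but no w* with sRw* and s=w*.
Valid on: (F2).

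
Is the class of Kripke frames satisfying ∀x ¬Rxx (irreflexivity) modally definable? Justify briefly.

Modal frame validity is preserved under surjective bounded morphisms.
The 4-cycle (worlds 0,1,2,3 with 0→1→2→3→0) is irreflexive, and the map sending every world to a single reflexive point • is a surjective bounded morphism (forth: every edge maps to (•,•); back: every world has a successor). So any modal formula valid on the 4-cycle is also valid on the reflexive point, which is not irreflexive.
So the class is not modally definable.

No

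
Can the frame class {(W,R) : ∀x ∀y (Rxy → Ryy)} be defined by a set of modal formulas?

Definable; □(□r → r) defines it

Yes: it is shift-reflexivity, defined by the T□ schema □(□r → r).
Suppose □(□r→r) is valid. Take Rxy and set V(r)={w : Ryw}. Then at y, □r holds; since □(□r→r) at x, □r→r at y, so r at y, i.e. Ryy.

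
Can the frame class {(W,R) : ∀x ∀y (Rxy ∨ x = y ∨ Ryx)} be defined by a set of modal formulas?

No — not modally definable

Modal frame validity is preserved under disjoint unions.
Take 2 disjoint single-world reflexive frames: each is trivially connected, but their disjoint union has 2 worlds with no edge between distinct components, so it is not connected.
So no modal formula (or set of formulas) defines exactly the connected frames.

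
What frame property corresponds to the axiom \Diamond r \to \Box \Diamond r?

the Euclidean property: \forall x \forall y \forall z (Rxy \wedge Rxz \to Ryz)

Suppose ◇r→□◇r is valid. Take Rxy, Rxz and set V(r)={y}. Then ◇r at x, so □◇r at x, so ◇r at z, so some w with Rzw has r; w=y, i.e. Rzy. By symmetry of the argument, Ryz.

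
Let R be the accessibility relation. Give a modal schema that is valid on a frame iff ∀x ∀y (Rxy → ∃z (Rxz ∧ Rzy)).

□□s → □s

A defining formula is □□s → □s (the C4 axiom).
Suppose □□s→□s is valid. Take Rxy and set V(s)={w : xR²w}. Then □□s at x, so □s at x, so s at y, i.e. ∃z(Rxz∧Rzy).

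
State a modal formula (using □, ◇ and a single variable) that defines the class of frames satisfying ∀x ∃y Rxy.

□s → ◇s

This is seriality; the standard corresponding axiom is D: □s → ◇s.
Suppose □s→◇s is valid. At any x set V(s)=W. Then □s at x, so ◇s at x, so x has a successor.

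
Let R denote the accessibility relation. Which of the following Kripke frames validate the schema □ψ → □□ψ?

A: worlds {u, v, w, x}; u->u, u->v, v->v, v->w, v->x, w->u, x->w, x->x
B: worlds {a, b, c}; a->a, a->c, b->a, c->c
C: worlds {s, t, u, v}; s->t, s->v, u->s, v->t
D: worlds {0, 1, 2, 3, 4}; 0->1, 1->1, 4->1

The schema corresponds to transitivity: ∀x ∀y ∀z (Rxy ∧ Ryz → Rxz).
A: fails — Ruv and Rvw but not Ruw.
B: fails — Rba and Rac but not Rbc.
C: fails — Rus and Rsv but not Ruv.
D: holds.

D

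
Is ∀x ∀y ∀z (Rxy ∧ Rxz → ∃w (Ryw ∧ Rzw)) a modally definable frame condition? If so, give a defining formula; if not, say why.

Definable; ◇□p → □◇p defines it

This is a Sahlqvist condition; the .2 axiom ◇□p → □◇p defines it.
Suppose ◇□p→□◇p is valid. Take Rxy, Rxz and set V(p)={w : Ryw}. Then □p at y so ◇□p at x, so □◇p at x, so ◇p at z, giving w with Rzw and Ryw.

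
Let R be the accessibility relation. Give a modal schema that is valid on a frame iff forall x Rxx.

□s → s

This is reflexivity; the standard corresponding axiom is T: □s → s.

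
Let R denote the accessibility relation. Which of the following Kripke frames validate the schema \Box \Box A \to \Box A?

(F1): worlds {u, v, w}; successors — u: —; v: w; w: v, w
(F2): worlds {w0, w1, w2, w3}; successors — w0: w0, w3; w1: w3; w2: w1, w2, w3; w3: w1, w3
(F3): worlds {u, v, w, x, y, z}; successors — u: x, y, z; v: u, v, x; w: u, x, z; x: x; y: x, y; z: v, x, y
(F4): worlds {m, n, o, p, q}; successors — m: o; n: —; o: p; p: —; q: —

(F1), (F2)

Frame correspondent (Sahlqvist): \forall x \forall y (Rxy \to \exists z (Rxz \wedge Rzy)) — i.e. density.
(F1): satisfies the condition.
(F2): satisfies the condition.
(F3): fails — Ruz but no t with Rut and Rtz.
(F4): fails — Rop but no z with Roz and Rzp.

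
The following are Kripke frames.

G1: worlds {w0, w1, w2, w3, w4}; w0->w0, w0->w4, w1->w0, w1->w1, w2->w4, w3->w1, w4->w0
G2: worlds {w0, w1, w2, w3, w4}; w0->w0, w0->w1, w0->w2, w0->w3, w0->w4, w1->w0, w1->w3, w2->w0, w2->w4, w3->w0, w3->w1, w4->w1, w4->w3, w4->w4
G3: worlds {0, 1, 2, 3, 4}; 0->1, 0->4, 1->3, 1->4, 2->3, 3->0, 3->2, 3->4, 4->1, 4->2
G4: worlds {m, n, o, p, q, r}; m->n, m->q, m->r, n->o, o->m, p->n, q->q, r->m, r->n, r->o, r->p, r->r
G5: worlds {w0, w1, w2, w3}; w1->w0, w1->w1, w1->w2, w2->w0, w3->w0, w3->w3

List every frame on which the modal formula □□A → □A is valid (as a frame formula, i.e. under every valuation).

This is the axiom for density; its first-order frame correspondent is ∀x ∀y (Rxy → ∃z (Rxz ∧ Rzy)).
G1: fails — Rw2w4 but no z with Rw2z and Rzw4.
G2: condition met.
G3: fails — R23 but no z with R2z and Rz3.
G4: fails — Rom but no z with Roz and Rzm.
G5: fails — Rw2w0 but no z with Rw2z and Rzw0.
Valid on: G2.

G2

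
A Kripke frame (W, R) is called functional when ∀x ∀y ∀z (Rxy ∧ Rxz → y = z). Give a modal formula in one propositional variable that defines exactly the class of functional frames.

◇r → □r

The condition is partial functionality. The CD schema ◇r → □r defines it.
Suppose ◇r→□r is valid. Take Rxy, Rxz and set V(r)={y}. Then ◇r at x, so □r at x, so r at z, i.e. z=y.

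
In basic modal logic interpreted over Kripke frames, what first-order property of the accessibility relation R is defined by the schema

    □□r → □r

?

density: ∀x ∀y (Rxy → ∃z (Rxz ∧ Rzy))

This is the C4 axiom.
It corresponds to density: ∀x ∀y (Rxy → ∃z (Rxz ∧ Rzy)).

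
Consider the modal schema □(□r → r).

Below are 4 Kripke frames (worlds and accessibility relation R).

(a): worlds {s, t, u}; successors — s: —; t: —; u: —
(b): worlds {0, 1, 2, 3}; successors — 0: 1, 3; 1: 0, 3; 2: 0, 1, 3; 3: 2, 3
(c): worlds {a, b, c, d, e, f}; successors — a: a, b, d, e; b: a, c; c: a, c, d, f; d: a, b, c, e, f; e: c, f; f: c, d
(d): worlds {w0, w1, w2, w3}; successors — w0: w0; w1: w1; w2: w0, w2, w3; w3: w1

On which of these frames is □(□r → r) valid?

Frame correspondent (Sahlqvist): ∀x ∀y (Rxy → Ryy) — i.e. shift-reflexivity.
(a): condition met.
(b): fails — R10 but not R00.
(c): fails — Rcd but not Rdd.
(d): fails — Rw2w3 but not Rw3w3.

(a)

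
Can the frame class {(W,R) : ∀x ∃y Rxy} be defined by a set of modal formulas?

Yes, by □p → ◇p

Yes: it is seriality, defined by the D schema □p → ◇p.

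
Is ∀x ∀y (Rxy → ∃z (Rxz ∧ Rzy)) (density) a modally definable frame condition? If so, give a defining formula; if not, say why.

Definable; □□p → □p defines it

Yes: it is density, defined by the C4 schema □□p → □p.
Suppose □□p→□p is valid. Take Rxy and set V(p)={w : xR²w}. Then □□p at x, so □p at x, so p at y, i.e. ∃z(Rxz∧Rzy).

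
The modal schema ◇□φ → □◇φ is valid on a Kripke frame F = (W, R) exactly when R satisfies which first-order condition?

convergence

Suppose ◇□φ→□◇φ is valid. Take Rxy, Rxz and set V(φ)={w : Ryw}. Then □φ at y so ◇□φ at x, so □◇φ at x, so ◇φ at z, giving w with Rzw and Ryw.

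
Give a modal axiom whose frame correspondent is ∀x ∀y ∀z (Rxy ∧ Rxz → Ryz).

This is the Euclidean property; the standard corresponding axiom is 5: ◇p → □◇p.

◇p → □◇p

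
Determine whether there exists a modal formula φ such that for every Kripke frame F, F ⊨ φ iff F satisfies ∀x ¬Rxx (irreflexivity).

If a class were modally definable it would be closed under surjective bounded morphisms (Goldblatt–Thomason).
The 3-cycle (worlds w0,w1,w2 with w0→w1→w2→w0) is irreflexive, and the map sending every world to a single reflexive point • is a surjective bounded morphism (forth: every edge maps to (•,•); back: every world has a successor). So any modal formula valid on the 3-cycle is also valid on the reflexive point, which is not irreflexive.
Hence irreflexivity is not modally definable.

No — not modally definable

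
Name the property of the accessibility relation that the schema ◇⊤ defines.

Seriality

◇⊤ holds at w iff w has a successor, so frame-validity of ◇⊤ is exactly seriality. Equivalently via □φ → ◇φ:
Suppose □φ→◇φ is valid. At any x set V(φ)=W. Then □φ at x, so ◇φ at x, so x has a successor.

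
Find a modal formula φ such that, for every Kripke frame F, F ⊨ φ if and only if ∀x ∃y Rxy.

This is seriality; the standard corresponding axiom is D: □p → ◇p.
Suppose □p→◇p is valid. At any x set V(p)=W. Then □p at x, so ◇p at x, so x has a successor.

□p → ◇p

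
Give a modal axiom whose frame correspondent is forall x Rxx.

The condition is reflexivity. The T schema □p → p defines it.

□p → p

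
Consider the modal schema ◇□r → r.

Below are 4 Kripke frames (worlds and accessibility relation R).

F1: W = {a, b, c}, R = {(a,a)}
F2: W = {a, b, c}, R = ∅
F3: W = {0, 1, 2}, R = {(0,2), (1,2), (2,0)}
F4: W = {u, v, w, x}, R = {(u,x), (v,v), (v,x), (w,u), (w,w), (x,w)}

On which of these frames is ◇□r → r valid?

Frame correspondent (Sahlqvist): ∀x ∀y (Rxy → Ryx) — i.e. symmetry.
F1: holds.
F2: holds.
F3: fails — R12 but not R21.
F4: fails — Rxw but not Rwx.
Valid on: F1, F2.

F1, F2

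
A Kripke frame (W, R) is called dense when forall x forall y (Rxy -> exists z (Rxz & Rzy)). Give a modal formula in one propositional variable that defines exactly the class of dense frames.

□□q → □q

A defining formula is □□q → □q (the C4 axiom).
Suppose □□q→□q is valid. Take Rxy and set V(q)={w : xR²w}. Then □□q at x, so □q at x, so q at y, i.e. ∃z(Rxz∧Rzy).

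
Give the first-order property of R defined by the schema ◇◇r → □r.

This is a Sahlqvist (Geach-type) schema ◇^2□^0r → □^1◇^0r.
Minimal-valuation argument: fix x; take any y with xR^2y and any z with xR^1z. Set V(r) to the set of worlds R-reachable from y in exactly 0 steps. Then □^0r holds at y, so the antecedent holds at x; validity forces ◇^0r at z, giving a w with zR^0w and yR^0w.
First-order correspondent: ∀x ∀y ∀z ((xR²y ∧ xRz) → ∃w (y = w ∧ z = w)).

∀x ∀y ∀z ((xR²y ∧ xRz) → ∃w (y = w ∧ z = w))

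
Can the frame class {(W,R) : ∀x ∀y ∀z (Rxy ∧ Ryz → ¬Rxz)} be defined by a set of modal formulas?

No

Any modally definable frame class is closed under surjective bounded morphisms.
The 5-cycle (worlds w0,w1,w2,w3,w4 with w0→w1→w2→w3→w4→w0) is intransitive. Mapping every world to a single reflexive point • is a surjective bounded morphism; the reflexive point is not intransitive (R••∧R•• but R••).
So the class is not modally definable.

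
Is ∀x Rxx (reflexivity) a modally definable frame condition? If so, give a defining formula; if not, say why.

Definable; □q → q defines it

The condition is reflexivity. A defining modal formula is □q → q.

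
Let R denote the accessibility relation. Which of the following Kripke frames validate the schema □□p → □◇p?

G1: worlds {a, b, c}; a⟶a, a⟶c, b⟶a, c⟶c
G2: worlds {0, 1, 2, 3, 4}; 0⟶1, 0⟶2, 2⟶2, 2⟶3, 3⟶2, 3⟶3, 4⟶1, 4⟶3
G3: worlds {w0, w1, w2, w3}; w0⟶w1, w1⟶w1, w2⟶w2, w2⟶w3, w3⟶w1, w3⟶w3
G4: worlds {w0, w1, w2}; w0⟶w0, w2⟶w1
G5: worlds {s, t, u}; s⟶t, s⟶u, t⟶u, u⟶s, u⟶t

This is the axiom for a generalized confluence (Geach) condition; its first-order frame correspondent is ∀x ∀z (xRz → ∃w (xR²w ∧ zRw)).
G1: ✓.
G2: fails — 0R1 but no w with 0R²w and 1Rw.
G3: ✓.
G4: fails — w2Rw1 but no w with w2R²w and w1Rw.
G5: ✓.

G1, G3, G5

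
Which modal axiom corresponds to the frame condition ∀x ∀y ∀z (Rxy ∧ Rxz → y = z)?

◇p → □p

The condition is partial functionality. The CD schema ◇p → □p defines it.
Suppose ◇p→□p is valid. Take Rxy, Rxz and set V(p)={y}. Then ◇p at x, so □p at x, so p at z, i.e. z=y.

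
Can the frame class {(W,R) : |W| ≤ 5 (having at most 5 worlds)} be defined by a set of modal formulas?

Modal frame validity is preserved under disjoint unions.
Any modal formula valid on each of 6 disjoint one-world frames is valid on their disjoint union (validity is preserved under disjoint unions). Each one-world frame has |W|=1≤5, but the union has |W|=6.
So the class is not modally definable.

Not modally definable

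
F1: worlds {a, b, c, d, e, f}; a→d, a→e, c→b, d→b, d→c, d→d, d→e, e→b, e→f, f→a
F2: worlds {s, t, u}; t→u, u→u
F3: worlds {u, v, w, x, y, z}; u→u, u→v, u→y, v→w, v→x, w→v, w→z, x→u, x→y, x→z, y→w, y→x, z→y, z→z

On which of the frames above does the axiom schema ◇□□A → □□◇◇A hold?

The schema corresponds to a generalized confluence (Geach) condition: ∀x ∀y ∀z ((xRy ∧ xR²z) → ∃w (yR²w ∧ zR²w)).
F1: fails — aRd, aR²b but no w with dR²w and bR²w.
F2: condition met.
F3: condition met.
Valid on: F2, F3.

F2, F3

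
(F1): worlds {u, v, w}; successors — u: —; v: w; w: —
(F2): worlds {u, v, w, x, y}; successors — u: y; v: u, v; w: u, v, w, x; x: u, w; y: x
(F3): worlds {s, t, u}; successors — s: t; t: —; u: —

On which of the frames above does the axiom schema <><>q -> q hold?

The schema corresponds to a generalized confluence (Geach) condition: forall x forall y (x R^2 y -> exists w (y = w & x = w)).
(F1): holds.
(F2): fails — uR²x but x ≠ u.
(F3): holds.

(F1), (F3)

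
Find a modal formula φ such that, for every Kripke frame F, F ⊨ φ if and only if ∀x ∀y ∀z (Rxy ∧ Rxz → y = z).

◇ψ → □ψ

A defining formula is ◇ψ → □ψ (the CD axiom).
Suppose ◇ψ→□ψ is valid. Take Rxy, Rxz and set V(ψ)={y}. Then ◇ψ at x, so □ψ at x, so ψ at z, i.e. z=y.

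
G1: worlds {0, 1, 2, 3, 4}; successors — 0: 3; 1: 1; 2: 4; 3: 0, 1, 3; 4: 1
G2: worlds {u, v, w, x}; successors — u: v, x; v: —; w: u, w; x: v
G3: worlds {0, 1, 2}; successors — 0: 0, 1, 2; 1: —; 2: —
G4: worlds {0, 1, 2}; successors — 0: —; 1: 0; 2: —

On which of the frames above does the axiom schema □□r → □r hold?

Frame correspondent (Sahlqvist): ∀x ∀y (Rxy → ∃z (Rxz ∧ Rzy)) — i.e. density.
G1: fails — R24 but no z with R2z and Rz4.
G2: fails — Rux but no z with Ruz and Rzx.
G3: condition met.
G4: fails — R10 but no z with R1z and Rz0.
Valid on: G3.

G3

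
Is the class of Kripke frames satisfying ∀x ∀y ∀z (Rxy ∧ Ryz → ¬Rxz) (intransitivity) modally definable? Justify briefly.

Any modally definable frame class is closed under surjective bounded morphisms.
The 3-cycle (worlds s,t,u with s→t→u→s) is intransitive. Mapping every world to a single reflexive point • is a surjective bounded morphism; the reflexive point is not intransitive (R••∧R•• but R••).
Hence intransitivity is not modally definable.

Not definable by any modal formula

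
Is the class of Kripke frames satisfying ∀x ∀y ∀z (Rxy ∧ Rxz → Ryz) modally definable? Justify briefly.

Yes — defined by ◇p → □◇p

This is a Sahlqvist condition; the 5 axiom ◇p → □◇p defines it.
Suppose ◇p→□◇p is valid. Take Rxy, Rxz and set V(p)={y}. Then ◇p at x, so □◇p at x, so ◇p at z, so some w with Rzw has p; w=y, i.e. Rzy. By symmetry of the argument, Ryz.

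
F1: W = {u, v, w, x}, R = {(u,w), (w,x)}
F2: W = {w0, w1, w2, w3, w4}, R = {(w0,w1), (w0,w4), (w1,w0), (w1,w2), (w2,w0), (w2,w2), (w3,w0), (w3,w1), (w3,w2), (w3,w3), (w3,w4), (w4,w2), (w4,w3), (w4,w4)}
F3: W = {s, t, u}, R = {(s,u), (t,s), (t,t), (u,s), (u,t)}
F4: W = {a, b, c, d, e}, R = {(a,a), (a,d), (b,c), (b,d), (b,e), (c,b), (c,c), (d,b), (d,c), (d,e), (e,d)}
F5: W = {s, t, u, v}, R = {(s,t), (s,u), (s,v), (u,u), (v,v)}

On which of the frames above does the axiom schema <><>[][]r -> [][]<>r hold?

The schema corresponds to a generalized confluence (Geach) condition: forall x forall y forall z ((x R^2 y & x R^2 z) -> exists w (y R^2 w & zRw)).
F1: fails — uR²x, uR²x but no t with xR²t and xRt.
F2: holds.
F3: fails — sR²s, sR²s but no w with sR²w and sRw.
F4: fails — aR²e, aR²a but no w with eR²w and aRw.
F5: fails — sR²u, sR²v but no w with uR²w and vRw.
Valid on: F2.

F2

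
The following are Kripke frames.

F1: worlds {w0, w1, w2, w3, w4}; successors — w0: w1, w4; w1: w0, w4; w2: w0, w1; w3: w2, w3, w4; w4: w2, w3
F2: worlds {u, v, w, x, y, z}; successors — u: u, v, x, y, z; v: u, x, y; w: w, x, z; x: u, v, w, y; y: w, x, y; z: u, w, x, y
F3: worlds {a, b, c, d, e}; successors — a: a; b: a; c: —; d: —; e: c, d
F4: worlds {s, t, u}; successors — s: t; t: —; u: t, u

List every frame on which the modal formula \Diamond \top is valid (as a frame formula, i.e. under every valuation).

F1, F2

The schema corresponds to seriality: \forall x \exists y Rxy.
F1: condition met.
F2: condition met.
F3: fails — world c has no successor.
F4: fails — world t has no successor.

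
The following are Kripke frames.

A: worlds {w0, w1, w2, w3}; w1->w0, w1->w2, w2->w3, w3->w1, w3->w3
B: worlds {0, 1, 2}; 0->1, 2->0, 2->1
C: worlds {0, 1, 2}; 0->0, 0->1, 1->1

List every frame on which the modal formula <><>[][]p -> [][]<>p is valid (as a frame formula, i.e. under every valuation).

The schema corresponds to a generalized confluence (Geach) condition: forall x forall y forall z ((x R^2 y & x R^2 z) -> exists w (y R^2 w & zRw)).
A: fails — w2R²w1, w2R²w1 but no w with w1R²w and w1Rw.
B: fails — 2R²1, 2R²1 but no w with 1R²w and 1Rw.
C: satisfies the condition.

C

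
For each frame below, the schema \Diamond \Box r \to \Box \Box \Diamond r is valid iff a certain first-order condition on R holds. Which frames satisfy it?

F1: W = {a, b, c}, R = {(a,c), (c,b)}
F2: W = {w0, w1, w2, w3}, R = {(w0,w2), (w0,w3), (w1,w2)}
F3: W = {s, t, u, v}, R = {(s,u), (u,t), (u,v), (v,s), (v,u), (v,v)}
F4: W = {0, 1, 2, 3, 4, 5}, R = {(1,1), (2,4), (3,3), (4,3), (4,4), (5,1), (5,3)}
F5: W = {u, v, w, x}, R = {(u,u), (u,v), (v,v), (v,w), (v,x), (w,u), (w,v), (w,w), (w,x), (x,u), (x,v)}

The schema corresponds to a generalized confluence (Geach) condition: \forall x \forall y \forall z ((xRy \wedge x R^2 z) \to \exists w (yRw \wedge zRw)).
F1: fails — aRc, aR²b but no w with cRw and bRw.
F2: condition met.
F3: fails — sRu, sR²t but no w with uRw and tRw.
F4: fails — 5R1, 5R²3 but no w with 1Rw and 3Rw.
F5: condition met.

F2, F5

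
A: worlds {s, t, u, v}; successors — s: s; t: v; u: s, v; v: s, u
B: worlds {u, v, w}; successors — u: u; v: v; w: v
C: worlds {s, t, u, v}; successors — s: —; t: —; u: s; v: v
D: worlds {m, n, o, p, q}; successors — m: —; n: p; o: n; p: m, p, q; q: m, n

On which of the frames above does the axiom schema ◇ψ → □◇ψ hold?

The schema corresponds to the Euclidean property: ∀x ∀y ∀z (Rxy ∧ Rxz → Ryz).
A: fails — Rtv and Rtv but not Rvv.
B: ✓.
C: fails — Rus and Rus but not Rss.
D: fails — Ron and Ron but not Rnn.
Valid on: B.

B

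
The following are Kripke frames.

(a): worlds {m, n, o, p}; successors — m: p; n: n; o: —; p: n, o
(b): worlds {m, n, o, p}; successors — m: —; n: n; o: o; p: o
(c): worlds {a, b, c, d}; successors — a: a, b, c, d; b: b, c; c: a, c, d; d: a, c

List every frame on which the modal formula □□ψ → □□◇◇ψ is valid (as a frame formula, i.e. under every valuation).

(b), (c)

This is the axiom for a generalized confluence (Geach) condition; its first-order frame correspondent is ∀x ∀z (xR²z → ∃w (xR²w ∧ zR²w)).
(a): fails — mR²o but no w with mR²w and oR²w.
(b): condition met.
(c): condition met.
Valid on: (b), (c).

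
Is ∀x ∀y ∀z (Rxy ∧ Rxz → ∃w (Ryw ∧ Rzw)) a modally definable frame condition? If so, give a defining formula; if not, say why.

Yes, by ◇□p → □◇p

This is a Sahlqvist condition; the .2 axiom ◇□p → □◇p defines it.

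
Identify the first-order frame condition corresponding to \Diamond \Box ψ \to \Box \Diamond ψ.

convergence

This schema is the .2 axiom.
It corresponds to convergence: \forall x \forall y \forall z (Rxy \wedge Rxz \to \exists w (Ryw \wedge Rzw)).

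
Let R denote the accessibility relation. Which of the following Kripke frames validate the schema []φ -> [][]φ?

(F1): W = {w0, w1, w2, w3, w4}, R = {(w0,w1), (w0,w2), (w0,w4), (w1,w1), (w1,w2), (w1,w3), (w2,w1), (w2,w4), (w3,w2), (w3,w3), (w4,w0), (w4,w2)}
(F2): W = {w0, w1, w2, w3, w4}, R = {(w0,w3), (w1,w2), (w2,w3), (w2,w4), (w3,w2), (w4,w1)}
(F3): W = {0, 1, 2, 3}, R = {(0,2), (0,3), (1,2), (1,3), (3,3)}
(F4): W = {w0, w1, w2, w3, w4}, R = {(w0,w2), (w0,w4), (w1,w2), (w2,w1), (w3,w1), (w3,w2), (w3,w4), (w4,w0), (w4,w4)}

(F3)

Frame correspondent (Sahlqvist): forall x forall y forall z (Rxy & Ryz -> Rxz) — i.e. transitivity.
(F1): fails — Rw1w2 and Rw2w4 but not Rw1w4.
(F2): fails — Rw1w2 and Rw2w4 but not Rw1w4.
(F3): satisfies the condition.
(F4): fails — Rw1w2 and Rw2w1 but not Rw1w1.
Valid on: (F3).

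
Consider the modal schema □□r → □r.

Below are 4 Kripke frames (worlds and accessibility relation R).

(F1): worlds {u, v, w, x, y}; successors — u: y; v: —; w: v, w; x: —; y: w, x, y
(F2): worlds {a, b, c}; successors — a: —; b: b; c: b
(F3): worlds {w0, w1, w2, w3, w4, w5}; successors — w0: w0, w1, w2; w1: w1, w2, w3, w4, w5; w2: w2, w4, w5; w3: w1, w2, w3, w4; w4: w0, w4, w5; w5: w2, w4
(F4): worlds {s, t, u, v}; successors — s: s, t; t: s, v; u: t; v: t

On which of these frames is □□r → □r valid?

(F1), (F2), (F3)

The schema corresponds to density: ∀x ∀y (Rxy → ∃z (Rxz ∧ Rzy)).
(F1): condition met.
(F2): condition met.
(F3): condition met.
(F4): fails — Rtv but no z with Rtz and Rzv.
Valid on: (F1), (F2), (F3).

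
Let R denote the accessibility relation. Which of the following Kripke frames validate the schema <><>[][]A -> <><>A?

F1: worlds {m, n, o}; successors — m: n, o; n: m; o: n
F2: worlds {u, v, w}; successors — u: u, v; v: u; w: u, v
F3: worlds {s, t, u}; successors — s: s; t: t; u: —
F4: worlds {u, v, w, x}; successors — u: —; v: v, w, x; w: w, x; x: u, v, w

Frame correspondent (Sahlqvist): forall x forall y (x R^2 y -> exists w (y R^2 w & x R^2 w)) — i.e. a generalized confluence (Geach) condition.
F1: fails — nR²o but no w with oR²w and nR²w.
F2: holds.
F3: holds.
F4: fails — vR²u but no t with uR²t and vR²t.
Valid on: F2, F3.

F2, F3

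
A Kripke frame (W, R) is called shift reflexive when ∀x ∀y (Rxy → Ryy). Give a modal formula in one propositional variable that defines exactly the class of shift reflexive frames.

□(□s → s)

This is shift-reflexivity; the standard corresponding axiom is T□: □(□s → s).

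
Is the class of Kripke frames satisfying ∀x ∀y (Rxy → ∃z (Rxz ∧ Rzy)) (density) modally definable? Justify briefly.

Yes — defined by □□p → □p

Yes: it is density, defined by the C4 schema □□p → □p.
Suppose □□p→□p is valid. Take Rxy and set V(p)={w : xR²w}. Then □□p at x, so □p at x, so p at y, i.e. ∃z(Rxz∧Rzy).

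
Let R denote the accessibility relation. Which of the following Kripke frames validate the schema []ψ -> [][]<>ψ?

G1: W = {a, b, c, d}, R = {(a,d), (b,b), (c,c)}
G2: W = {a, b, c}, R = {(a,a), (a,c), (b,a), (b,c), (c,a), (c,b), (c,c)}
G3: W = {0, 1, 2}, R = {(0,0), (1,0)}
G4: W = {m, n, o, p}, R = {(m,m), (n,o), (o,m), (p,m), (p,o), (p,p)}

G1, G2, G3

This is the axiom for a generalized confluence (Geach) condition; its first-order frame correspondent is forall x forall z (x R^2 z -> exists w (xRw & zRw)).
G1: ✓.
G2: ✓.
G3: ✓.
G4: fails — nR²m but no w with nRw and mRw.
Valid on: G1, G2, G3.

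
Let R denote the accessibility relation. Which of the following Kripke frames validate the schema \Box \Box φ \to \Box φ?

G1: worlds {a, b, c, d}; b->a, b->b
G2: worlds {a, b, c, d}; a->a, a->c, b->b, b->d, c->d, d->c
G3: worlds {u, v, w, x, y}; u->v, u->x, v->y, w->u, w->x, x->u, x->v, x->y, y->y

G1

Frame correspondent (Sahlqvist): \forall x \forall y (Rxy \to \exists z (Rxz \wedge Rzy)) — i.e. density.
G1: condition met.
G2: fails — Rcd but no z with Rcz and Rzd.
G3: fails — Rxu but no z with Rxz and Rzu.
Valid on: G1.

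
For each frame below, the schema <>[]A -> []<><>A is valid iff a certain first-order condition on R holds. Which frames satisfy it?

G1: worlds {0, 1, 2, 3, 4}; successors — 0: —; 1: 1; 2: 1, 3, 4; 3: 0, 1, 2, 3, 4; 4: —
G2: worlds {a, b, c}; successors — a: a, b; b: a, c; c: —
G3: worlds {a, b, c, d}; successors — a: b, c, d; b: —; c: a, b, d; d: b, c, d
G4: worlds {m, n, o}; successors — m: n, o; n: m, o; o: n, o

G4

Frame correspondent (Sahlqvist): forall x forall y forall z ((xRy & xRz) -> exists w (yRw & z R^2 w)) — i.e. a generalized confluence (Geach) condition.
G1: fails — 2R1, 2R4 but no w with 1Rw and 4R²w.
G2: fails — bRa, bRc but no w with aRw and cR²w.
G3: fails — aRb, aRb but no w with bRw and bR²w.
G4: condition met.
Valid on: G4.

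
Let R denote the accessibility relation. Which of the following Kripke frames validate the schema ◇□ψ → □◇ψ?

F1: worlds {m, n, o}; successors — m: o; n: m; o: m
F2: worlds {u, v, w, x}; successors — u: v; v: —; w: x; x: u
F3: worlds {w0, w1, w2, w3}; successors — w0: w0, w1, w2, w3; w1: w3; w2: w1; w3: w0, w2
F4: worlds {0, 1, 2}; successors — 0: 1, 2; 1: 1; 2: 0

F1

Frame correspondent (Sahlqvist): ∀x ∀y ∀z (Rxy ∧ Rxz → ∃w (Ryw ∧ Rzw)) — i.e. convergence.
F1: condition met.
F2: fails — Ruv and Ruv but v and v have no common successor.
F3: fails — Rw0w1 and Rw0w2 but w1 and w2 have no common successor.
F4: fails — R01 and R02 but 1 and 2 have no common successor.
Valid on: F1.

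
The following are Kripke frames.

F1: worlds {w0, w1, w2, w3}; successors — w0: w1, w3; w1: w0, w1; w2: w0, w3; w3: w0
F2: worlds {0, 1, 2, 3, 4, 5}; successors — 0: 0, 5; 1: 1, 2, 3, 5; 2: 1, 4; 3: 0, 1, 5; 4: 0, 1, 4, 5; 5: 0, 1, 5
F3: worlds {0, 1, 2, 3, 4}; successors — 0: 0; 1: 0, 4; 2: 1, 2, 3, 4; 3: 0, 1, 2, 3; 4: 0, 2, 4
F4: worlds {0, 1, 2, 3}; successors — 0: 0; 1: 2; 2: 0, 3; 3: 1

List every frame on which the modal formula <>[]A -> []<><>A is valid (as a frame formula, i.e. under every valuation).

F2

The schema corresponds to a generalized confluence (Geach) condition: forall x forall y forall z ((xRy & xRz) -> exists w (yRw & z R^2 w)).
F1: fails — w0Rw3, w0Rw3 but no w with w3Rw and w3R²w.
F2: satisfies the condition.
F3: fails — 3R2, 3R0 but no w with 2Rw and 0R²w.
F4: fails — 2R0, 2R3 but no w with 0Rw and 3R²w.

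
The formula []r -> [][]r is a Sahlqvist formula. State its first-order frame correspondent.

Suppose □r→□□r is valid. Take Rxy, Ryz and set V(r)={w : Rxw}. Then □r at x, so □□r at x, so □r at y, so r at z, i.e. Rxz.
Conversely, any frame satisfying forall x forall y forall z (Rxy & Ryz -> Rxz) validates the schema.
So the correspondent is transitivity.

Transitivity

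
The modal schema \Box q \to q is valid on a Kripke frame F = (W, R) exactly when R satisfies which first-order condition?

Suppose □q→q is valid. At any x set V(q)={w : Rxw}. Then □q holds at x, so q holds at x, i.e. Rxx.

Reflexivity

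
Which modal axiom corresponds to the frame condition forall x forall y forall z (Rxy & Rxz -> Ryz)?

The condition is the Euclidean property. The 5 schema ◇s → □◇s defines it.
Suppose ◇s→□◇s is valid. Take Rxy, Rxz and set V(s)={y}. Then ◇s at x, so □◇s at x, so ◇s at z, so some w with Rzw has s; w=y, i.e. Rzy. By symmetry of the argument, Ryz.

◇s → □◇s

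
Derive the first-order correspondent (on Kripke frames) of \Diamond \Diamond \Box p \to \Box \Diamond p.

This is a Sahlqvist (Geach-type) schema ◇^2□^1p → □^1◇^1p.
Minimal-valuation argument: fix x; take any y with xR^2y and any z with xR^1z. Set V(p) to the set of worlds R-reachable from y in exactly 1 step. Then □^1p holds at y, so the antecedent holds at x; validity forces ◇^1p at z, giving a w with zR^1w and yR^1w.
First-order correspondent: \forall x \forall y \forall z ((x R^2 y \wedge xRz) \to \exists w (yRw \wedge zRw)).

\forall x \forall y \forall z ((x R^2 y \wedge xRz) \to \exists w (yRw \wedge zRw))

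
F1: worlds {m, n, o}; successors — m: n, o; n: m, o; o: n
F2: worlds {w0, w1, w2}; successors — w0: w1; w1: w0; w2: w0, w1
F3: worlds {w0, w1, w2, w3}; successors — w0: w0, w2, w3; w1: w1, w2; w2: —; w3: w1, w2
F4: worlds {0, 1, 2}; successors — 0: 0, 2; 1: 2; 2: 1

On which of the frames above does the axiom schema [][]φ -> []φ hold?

The schema corresponds to density: forall x forall y (Rxy -> exists z (Rxz & Rzy)).
F1: fails — Ron but no z with Roz and Rzn.
F2: fails — Rw0w1 but no z with Rw0z and Rzw1.
F3: holds.
F4: fails — R12 but no z with R1z and Rz2.
Valid on: F3.

F3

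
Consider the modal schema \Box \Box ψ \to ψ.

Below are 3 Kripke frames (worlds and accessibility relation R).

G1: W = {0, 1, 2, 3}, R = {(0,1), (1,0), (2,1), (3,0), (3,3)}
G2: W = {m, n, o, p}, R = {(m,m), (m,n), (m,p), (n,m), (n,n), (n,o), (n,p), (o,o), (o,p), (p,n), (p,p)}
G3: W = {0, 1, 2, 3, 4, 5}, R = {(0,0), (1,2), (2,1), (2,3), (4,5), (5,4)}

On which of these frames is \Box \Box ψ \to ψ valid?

G2

This is the axiom for a generalized confluence (Geach) condition; its first-order frame correspondent is \forall x \exists w (x R^2 w \wedge x = w).
G1: fails — at 2 but no w with 2R²w and 2=w.
G2: holds.
G3: fails — at 3 but no w with 3R²w and 3=w.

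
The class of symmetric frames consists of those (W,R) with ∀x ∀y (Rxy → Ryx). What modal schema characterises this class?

The condition is symmetry. The B schema r → □◇r defines it.

r → □◇r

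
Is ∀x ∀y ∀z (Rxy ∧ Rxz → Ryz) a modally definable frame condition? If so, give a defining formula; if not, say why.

Yes: it is the Euclidean property, defined by the 5 schema ◇p → □◇p.
Suppose ◇p→□◇p is valid. Take Rxy, Rxz and set V(p)={y}. Then ◇p at x, so □◇p at x, so ◇p at z, so some w with Rzw has p; w=y, i.e. Rzy. By symmetry of the argument, Ryz.

Definable; ◇p → □◇p defines it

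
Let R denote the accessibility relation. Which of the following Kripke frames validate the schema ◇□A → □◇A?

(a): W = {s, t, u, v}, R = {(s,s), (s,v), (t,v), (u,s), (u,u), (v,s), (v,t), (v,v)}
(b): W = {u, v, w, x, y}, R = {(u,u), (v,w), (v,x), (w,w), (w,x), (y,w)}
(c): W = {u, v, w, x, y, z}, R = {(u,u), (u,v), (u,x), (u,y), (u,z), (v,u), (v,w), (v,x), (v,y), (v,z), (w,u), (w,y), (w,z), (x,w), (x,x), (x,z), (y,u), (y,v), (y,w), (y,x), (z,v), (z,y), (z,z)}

(a), (c)

Frame correspondent (Sahlqvist): ∀x ∀y ∀z (Rxy ∧ Rxz → ∃w (Ryw ∧ Rzw)) — i.e. convergence.
(a): satisfies the condition.
(b): fails — Rvw and Rvx but w and x have no common successor.
(c): satisfies the condition.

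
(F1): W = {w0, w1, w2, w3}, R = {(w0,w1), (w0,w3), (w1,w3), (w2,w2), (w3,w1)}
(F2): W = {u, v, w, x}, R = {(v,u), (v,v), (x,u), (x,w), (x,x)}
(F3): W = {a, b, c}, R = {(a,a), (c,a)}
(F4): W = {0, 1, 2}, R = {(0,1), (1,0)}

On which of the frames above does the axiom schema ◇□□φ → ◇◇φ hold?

(F3)

This is the axiom for a generalized confluence (Geach) condition; its first-order frame correspondent is ∀x ∀y (xRy → ∃w (yR²w ∧ xR²w)).
(F1): fails — w1Rw3 but no w with w3R²w and w1R²w.
(F2): fails — vRu but no t with uR²t and vR²t.
(F3): satisfies the condition.
(F4): fails — 0R1 but no w with 1R²w and 0R²w.
Valid on: (F3).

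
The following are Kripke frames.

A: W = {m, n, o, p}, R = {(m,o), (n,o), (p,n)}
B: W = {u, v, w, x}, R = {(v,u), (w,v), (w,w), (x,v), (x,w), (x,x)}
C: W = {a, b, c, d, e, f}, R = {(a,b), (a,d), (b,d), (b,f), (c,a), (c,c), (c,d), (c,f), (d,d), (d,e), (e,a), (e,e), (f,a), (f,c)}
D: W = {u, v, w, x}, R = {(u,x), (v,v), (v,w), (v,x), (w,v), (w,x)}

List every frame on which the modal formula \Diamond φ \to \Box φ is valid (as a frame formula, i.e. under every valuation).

This is the axiom for partial functionality; its first-order frame correspondent is \forall x \forall y \forall z (Rxy \wedge Rxz \to y = z).
A: holds.
B: fails — w sees both v and w.
C: fails — a sees both b and d.
D: fails — v sees both v and w.
Valid on: A.

A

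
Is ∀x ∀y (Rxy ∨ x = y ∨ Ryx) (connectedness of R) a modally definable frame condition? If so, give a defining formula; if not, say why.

Not definable by any modal formula

Any modally definable frame class is closed under disjoint unions.
Take 2 disjoint single-world reflexive frames: each is trivially connected, but their disjoint union has 2 worlds with no edge between distinct components, so it is not connected.
So no modal formula (or set of formulas) defines exactly the connected frames.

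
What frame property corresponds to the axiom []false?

emptiness of R: forall x forall y ~Rxy

This is the Ver axiom.
Its frame correspondent is emptiness of R — forall x forall y ~Rxy.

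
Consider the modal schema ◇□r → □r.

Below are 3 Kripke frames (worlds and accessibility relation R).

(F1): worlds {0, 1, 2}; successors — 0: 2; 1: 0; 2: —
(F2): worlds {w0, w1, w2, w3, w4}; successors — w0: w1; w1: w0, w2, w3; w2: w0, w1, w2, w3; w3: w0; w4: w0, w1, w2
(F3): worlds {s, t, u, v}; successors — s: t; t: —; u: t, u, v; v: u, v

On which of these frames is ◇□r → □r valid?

The schema corresponds to the Euclidean property: ∀x ∀y ∀z (Rxy ∧ Rxz → Ryz).
(F1): fails — R02 and R02 but not R22.
(F2): fails — Rw0w1 and Rw0w1 but not Rw1w1.
(F3): fails — Rst and Rst but not Rtt.
Valid on no frame.

none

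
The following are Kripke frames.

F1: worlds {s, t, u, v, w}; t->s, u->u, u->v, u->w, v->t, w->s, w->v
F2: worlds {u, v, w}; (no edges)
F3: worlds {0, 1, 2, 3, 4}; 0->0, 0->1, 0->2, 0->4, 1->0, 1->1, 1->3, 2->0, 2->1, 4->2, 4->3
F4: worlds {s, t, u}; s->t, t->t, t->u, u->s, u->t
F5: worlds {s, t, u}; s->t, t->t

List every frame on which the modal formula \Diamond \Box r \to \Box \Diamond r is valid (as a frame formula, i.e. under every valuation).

Frame correspondent (Sahlqvist): \forall x \forall y \forall z (Rxy \wedge Rxz \to \exists w (Ryw \wedge Rzw)) — i.e. convergence.
F1: fails — Rts and Rts but s and s have no common successor.
F2: ✓.
F3: fails — R02 and R04 but 2 and 4 have no common successor.
F4: ✓.
F5: ✓.
Valid on: F2, F4, F5.

F2, F4, F5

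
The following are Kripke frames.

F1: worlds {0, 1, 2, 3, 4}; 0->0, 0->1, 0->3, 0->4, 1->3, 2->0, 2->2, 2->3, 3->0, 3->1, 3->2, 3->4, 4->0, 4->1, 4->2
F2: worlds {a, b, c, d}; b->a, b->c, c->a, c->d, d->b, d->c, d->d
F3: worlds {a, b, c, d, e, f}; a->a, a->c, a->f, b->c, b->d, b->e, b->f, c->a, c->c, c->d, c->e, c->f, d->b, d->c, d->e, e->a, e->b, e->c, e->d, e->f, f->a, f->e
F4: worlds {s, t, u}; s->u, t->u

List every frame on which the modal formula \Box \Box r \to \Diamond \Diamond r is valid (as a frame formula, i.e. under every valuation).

F1, F3

This is the axiom for a generalized confluence (Geach) condition; its first-order frame correspondent is \forall x \exists w (x R^2 w \wedge x R^2 w).
F1: holds.
F2: fails — at a but no w with aR²w and aR²w.
F3: holds.
F4: fails — at s but no w with sR²w and sR²w.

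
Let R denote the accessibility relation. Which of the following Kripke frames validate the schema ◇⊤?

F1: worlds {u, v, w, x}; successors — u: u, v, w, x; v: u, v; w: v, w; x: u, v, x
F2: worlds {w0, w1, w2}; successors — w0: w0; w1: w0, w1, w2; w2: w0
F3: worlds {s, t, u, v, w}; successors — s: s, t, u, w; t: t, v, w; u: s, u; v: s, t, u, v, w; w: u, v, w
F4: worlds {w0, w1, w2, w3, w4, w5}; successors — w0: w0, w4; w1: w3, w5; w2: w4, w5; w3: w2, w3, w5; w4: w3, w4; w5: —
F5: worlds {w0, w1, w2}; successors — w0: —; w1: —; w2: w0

Frame correspondent (Sahlqvist): ∀x ∃y Rxy — i.e. seriality.
F1: condition met.
F2: condition met.
F3: condition met.
F4: fails — world w5 has no successor.
F5: fails — world w0 has no successor.
Valid on: F1, F2, F3.

F1, F2, F3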